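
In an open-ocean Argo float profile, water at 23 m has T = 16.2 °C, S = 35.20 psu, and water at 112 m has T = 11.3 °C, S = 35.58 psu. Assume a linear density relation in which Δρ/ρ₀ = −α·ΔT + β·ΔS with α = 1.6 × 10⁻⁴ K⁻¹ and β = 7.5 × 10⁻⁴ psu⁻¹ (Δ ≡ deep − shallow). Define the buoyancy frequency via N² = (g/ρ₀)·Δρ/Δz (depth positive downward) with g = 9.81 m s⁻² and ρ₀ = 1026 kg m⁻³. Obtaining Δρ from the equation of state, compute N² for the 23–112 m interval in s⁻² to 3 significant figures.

1.18 × 10⁻⁴ s⁻²

ΔT = -4.9 K, ΔS = +0.38 psu (deep − shallow).
Δρ/ρ₀ = −αΔT + βΔS = 7.84 × 10⁻⁴ + 2.85 × 10⁻⁴ = 1.069 × 10⁻³, so Δρ ≈ 1.097 kg m⁻³.
N² = (g/ρ₀)·Δρ/Δz = g·(Δρ/ρ₀)/Δz = 9.81 × 1.069 × 10⁻³ / 89 = 1.1783 × 10⁻⁴ s⁻² ≈ 1.18 × 10⁻⁴ s⁻².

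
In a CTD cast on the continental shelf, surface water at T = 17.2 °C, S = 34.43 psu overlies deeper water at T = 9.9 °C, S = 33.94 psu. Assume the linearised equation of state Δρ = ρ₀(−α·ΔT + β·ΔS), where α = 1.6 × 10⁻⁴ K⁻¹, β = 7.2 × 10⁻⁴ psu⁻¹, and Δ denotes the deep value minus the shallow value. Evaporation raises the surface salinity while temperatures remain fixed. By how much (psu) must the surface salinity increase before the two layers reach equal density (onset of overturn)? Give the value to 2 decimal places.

Neutral buoyancy requires −α(T_deep − T_surf) + β(S_deep − S_surf′) = 0.
S_surf′ = S_deep − (α/β)·ΔT = 33.94 − (1.6 × 10⁻⁴/7.2 × 10⁻⁴)·(-7.3) = 35.5622 psu.
Increase required: 35.5622 − 34.43 = 1.1322 psu.

1.13 psu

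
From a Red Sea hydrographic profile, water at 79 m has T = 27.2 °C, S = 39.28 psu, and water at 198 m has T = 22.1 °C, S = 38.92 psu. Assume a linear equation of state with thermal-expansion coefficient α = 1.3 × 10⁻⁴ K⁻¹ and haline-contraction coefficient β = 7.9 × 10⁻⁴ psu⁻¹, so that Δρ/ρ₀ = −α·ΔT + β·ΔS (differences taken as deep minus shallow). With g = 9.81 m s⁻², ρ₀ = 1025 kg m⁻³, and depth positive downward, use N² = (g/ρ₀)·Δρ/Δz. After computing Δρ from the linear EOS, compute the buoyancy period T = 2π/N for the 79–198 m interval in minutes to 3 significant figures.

ΔT = -5.1 K, ΔS = -0.36 psu (deep − shallow).
Δρ/ρ₀ = −αΔT + βΔS = 6.63 × 10⁻⁴ − 2.844 × 10⁻⁴ = 3.786 × 10⁻⁴, so Δρ ≈ 0.3881 kg m⁻³.
N² = (g/ρ₀)·Δρ/Δz = g·(Δρ/ρ₀)/Δz = 9.81 × 3.786 × 10⁻⁴ / 119 = 3.1211 × 10⁻⁵ s⁻².
N = √(3.1211 × 10⁻⁵) = 5.5867 × 10⁻³ rad s⁻¹ → T = 2π/N = 1.1247 × 10³ s = 18.745 min ≈ 18.7 min.

18.7 min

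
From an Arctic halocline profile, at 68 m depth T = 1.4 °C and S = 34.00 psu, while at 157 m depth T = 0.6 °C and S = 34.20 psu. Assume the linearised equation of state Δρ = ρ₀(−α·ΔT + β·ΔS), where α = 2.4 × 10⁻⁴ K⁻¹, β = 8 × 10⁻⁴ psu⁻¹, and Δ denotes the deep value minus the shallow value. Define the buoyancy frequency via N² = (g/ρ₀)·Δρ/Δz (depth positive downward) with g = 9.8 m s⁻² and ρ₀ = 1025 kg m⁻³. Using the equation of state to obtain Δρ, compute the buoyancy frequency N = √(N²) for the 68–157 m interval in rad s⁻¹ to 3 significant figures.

ΔT = -0.8 K, ΔS = +0.20 psu (deep − shallow).
Δρ/ρ₀ = −αΔT + βΔS = 1.92 × 10⁻⁴ + 1.60 × 10⁻⁴ = 3.52 × 10⁻⁴, so Δρ ≈ 0.3608 kg m⁻³.
N² = (g/ρ₀)·Δρ/Δz = g·(Δρ/ρ₀)/Δz = 9.8 × 3.52 × 10⁻⁴ / 89 = 3.8760 × 10⁻⁵ s⁻².
N = √(3.8760 × 10⁻⁵) = 6.2258 × 10⁻³ rad s⁻¹ ≈ 6.23 × 10⁻³ rad s⁻¹.

6.23 × 10⁻³ rad s⁻¹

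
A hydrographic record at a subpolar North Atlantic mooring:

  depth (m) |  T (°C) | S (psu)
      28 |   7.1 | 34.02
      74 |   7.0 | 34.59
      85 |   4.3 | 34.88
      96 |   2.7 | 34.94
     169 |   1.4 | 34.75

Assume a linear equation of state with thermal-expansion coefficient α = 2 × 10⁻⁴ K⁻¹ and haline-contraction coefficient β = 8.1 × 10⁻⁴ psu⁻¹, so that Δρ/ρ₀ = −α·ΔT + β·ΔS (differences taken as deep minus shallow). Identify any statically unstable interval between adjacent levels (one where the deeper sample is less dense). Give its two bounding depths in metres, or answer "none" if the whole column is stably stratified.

Evaluate Δρ/ρ₀ = −αΔT + βΔS across each adjacent pair:
  28–74 m: −αΔT+βΔS = −(2 × 10⁻⁴)(-0.1)+(8.1 × 10⁻⁴)(+0.57) = 4.8 × 10⁻⁴ → stable
  74–85 m: −αΔT+βΔS = −(2 × 10⁻⁴)(-2.7)+(8.1 × 10⁻⁴)(+0.29) = 7.7 × 10⁻⁴ → stable
  85–96 m: −αΔT+βΔS = −(2 × 10⁻⁴)(-1.6)+(8.1 × 10⁻⁴)(+0.06) = 3.7 × 10⁻⁴ → stable
  96–169 m: −αΔT+βΔS = −(2 × 10⁻⁴)(-1.3)+(8.1 × 10⁻⁴)(-0.19) = 1.1 × 10⁻⁴ → stable
Every interval has Δρ > 0: the column is stably stratified throughout.

none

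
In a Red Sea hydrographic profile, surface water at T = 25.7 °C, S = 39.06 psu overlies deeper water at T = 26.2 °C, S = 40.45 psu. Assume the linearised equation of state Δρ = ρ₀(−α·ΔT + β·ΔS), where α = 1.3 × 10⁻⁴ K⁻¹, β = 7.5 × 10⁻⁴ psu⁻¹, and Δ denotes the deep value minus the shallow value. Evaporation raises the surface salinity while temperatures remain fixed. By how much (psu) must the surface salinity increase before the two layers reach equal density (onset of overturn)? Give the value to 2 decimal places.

Neutral buoyancy requires −α(T_deep − T_surf) + β(S_deep − S_surf′) = 0.
S_surf′ = S_deep − (α/β)·ΔT = 40.45 − (1.3 × 10⁻⁴/7.5 × 10⁻⁴)·(+0.5) = 40.3633 psu.
Increase required: 40.3633 − 39.06 = 1.3033 psu.

1.30 psu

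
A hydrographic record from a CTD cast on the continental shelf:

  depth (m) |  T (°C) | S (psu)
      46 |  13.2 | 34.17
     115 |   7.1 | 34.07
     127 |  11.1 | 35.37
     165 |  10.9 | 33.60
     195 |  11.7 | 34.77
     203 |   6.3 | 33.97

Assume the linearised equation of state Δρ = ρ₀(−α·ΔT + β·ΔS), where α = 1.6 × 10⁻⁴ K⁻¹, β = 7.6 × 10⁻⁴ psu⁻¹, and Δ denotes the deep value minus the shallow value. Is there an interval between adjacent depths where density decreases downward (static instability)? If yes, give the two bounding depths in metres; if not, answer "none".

127–165 m

Evaluate Δρ/ρ₀ = −αΔT + βΔS across each adjacent pair:
  46–115 m: −αΔT+βΔS = −(1.6 × 10⁻⁴)(-6.1)+(7.6 × 10⁻⁴)(-0.10) = 9.0 × 10⁻⁴ → stable
  115–127 m: −αΔT+βΔS = −(1.6 × 10⁻⁴)(+4.0)+(7.6 × 10⁻⁴)(+1.30) = 3.5 × 10⁻⁴ → stable
  127–165 m: −αΔT+βΔS = −(1.6 × 10⁻⁴)(-0.2)+(7.6 × 10⁻⁴)(-1.77) = -1.3 × 10⁻³ → UNSTABLE
  165–195 m: −αΔT+βΔS = −(1.6 × 10⁻⁴)(+0.8)+(7.6 × 10⁻⁴)(+1.17) = 7.6 × 10⁻⁴ → stable
  195–203 m: −αΔT+βΔS = −(1.6 × 10⁻⁴)(-5.4)+(7.6 × 10⁻⁴)(-0.80) = 2.6 × 10⁻⁴ → stable
The 127–165 m interval has Δρ < 0: lighter water underlies denser water.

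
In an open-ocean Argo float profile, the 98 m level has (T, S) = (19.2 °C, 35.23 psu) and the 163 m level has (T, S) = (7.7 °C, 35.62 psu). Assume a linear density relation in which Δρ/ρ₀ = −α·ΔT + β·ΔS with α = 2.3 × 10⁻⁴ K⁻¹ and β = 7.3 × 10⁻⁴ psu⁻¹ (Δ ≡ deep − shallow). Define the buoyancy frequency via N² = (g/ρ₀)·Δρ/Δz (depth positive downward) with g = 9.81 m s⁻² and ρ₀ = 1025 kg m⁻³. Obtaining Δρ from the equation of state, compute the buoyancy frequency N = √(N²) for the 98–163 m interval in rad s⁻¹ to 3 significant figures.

ΔT = -11.5 K, ΔS = +0.39 psu (deep − shallow).
Δρ/ρ₀ = −αΔT + βΔS = 2.645 × 10⁻³ + 2.847 × 10⁻⁴ = 2.9297 × 10⁻³, so Δρ ≈ 3.003 kg m⁻³.
N² = (g/ρ₀)·Δρ/Δz = g·(Δρ/ρ₀)/Δz = 9.81 × 2.9297 × 10⁻³ / 65 = 4.4216 × 10⁻⁴ s⁻².
N = √(4.4216 × 10⁻⁴) = 0.021028 rad s⁻¹ ≈ 0.0210 rad s⁻¹.

0.0210 rad s⁻¹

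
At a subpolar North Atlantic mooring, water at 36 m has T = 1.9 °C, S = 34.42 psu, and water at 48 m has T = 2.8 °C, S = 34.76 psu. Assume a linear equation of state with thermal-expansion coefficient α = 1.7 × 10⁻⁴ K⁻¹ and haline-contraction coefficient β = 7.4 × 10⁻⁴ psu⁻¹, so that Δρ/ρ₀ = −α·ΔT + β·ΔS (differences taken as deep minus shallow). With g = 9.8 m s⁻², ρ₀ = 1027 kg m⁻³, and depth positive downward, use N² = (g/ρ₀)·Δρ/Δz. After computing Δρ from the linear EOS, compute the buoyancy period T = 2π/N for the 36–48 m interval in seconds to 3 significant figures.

ΔT = +0.9 K, ΔS = +0.34 psu (deep − shallow).
Δρ/ρ₀ = −αΔT + βΔS = -1.53 × 10⁻⁴ + 2.516 × 10⁻⁴ = 9.86 × 10⁻⁵, so Δρ ≈ 0.1013 kg m⁻³.
N² = (g/ρ₀)·Δρ/Δz = g·(Δρ/ρ₀)/Δz = 9.8 × 9.86 × 10⁻⁵ / 12 = 8.0523 × 10⁻⁵ s⁻².
N = √(8.0523 × 10⁻⁵) = 8.9735 × 10⁻³ rad s⁻¹ → T = 2π/N = 700.19 s ≈ 700 s.

700 s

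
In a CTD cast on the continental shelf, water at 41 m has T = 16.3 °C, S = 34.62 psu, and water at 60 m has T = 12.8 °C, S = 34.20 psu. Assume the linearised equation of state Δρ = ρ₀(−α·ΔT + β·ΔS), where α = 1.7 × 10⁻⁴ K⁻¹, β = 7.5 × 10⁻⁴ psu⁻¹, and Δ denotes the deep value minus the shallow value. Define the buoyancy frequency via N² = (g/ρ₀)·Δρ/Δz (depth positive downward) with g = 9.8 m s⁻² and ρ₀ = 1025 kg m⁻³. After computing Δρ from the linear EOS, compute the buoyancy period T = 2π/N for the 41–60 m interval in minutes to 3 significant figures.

ΔT = -3.5 K, ΔS = -0.42 psu (deep − shallow).
Δρ/ρ₀ = −αΔT + βΔS = 5.95 × 10⁻⁴ − 3.15 × 10⁻⁴ = 2.80 × 10⁻⁴, so Δρ ≈ 0.2870 kg m⁻³.
N² = (g/ρ₀)·Δρ/Δz = g·(Δρ/ρ₀)/Δz = 9.8 × 2.80 × 10⁻⁴ / 19 = 1.4442 × 10⁻⁴ s⁻².
N = √(1.4442 × 10⁻⁴) = 0.012017 rad s⁻¹ → T = 2π/N = 522.86 s = 8.7143 min ≈ 8.71 min.

8.71 min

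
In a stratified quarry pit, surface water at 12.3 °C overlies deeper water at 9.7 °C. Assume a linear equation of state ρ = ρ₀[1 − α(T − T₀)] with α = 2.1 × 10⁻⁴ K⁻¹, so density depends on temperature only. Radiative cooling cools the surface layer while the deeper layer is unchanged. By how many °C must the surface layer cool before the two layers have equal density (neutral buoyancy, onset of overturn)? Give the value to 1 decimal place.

With temperature the only control, equal density requires T_surf′ = T_deep.
T_surf′ = 9.7 °C.
Cooling required: 12.3 − 9.7 = 2.6 °C.

2.6 °C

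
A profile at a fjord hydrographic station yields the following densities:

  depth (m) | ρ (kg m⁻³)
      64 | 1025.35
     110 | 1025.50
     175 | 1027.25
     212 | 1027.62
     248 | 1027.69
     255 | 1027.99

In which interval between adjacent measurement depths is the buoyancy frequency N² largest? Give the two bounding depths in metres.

Compute the density gradient over each adjacent pair:
  64–110 m: Δρ/Δz = 0.15/46 = 3.3 × 10⁻³ kg m⁻⁴
  110–175 m: Δρ/Δz = 1.75/65 = 0.027 kg m⁻⁴
  175–212 m: Δρ/Δz = 0.37/37 = 0.010 kg m⁻⁴
  212–248 m: Δρ/Δz = 0.07/36 = 1.9 × 10⁻³ kg m⁻⁴
  248–255 m: Δρ/Δz = 0.30/7 = 0.043 kg m⁻⁴
The largest gradient is in the 248–255 m interval — the pycnocline.

248–255 m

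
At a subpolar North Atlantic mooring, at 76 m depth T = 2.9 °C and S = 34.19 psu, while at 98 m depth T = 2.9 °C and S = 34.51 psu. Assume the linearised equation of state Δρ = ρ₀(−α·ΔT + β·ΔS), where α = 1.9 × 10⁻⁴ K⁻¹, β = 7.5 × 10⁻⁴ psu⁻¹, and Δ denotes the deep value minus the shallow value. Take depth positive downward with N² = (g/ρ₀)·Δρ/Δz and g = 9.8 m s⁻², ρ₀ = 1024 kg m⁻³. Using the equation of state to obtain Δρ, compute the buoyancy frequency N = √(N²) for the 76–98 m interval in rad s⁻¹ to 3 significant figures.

0.0103 rad s⁻¹

ΔT = +0.0 K, ΔS = +0.32 psu (deep − shallow).
Δρ/ρ₀ = −αΔT + βΔS = 0 + 2.40 × 10⁻⁴ = 2.40 × 10⁻⁴, so Δρ ≈ 0.2458 kg m⁻³.
N² = (g/ρ₀)·Δρ/Δz = g·(Δρ/ρ₀)/Δz = 9.8 × 2.40 × 10⁻⁴ / 22 = 1.0691 × 10⁻⁴ s⁻².
N = √(1.0691 × 10⁻⁴) = 0.010340 rad s⁻¹ ≈ 0.0103 rad s⁻¹.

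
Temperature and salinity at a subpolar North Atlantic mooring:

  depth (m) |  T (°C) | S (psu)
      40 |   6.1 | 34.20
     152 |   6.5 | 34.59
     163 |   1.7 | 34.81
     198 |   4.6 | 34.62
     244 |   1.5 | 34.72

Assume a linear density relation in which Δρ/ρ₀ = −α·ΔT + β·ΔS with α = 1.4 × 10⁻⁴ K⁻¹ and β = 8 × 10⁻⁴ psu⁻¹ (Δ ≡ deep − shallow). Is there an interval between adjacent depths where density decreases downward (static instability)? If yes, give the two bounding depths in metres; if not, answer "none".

Evaluate Δρ/ρ₀ = −αΔT + βΔS across each adjacent pair:
  40–152 m: −αΔT+βΔS = −(1.4 × 10⁻⁴)(+0.4)+(8 × 10⁻⁴)(+0.39) = 2.6 × 10⁻⁴ → stable
  152–163 m: −αΔT+βΔS = −(1.4 × 10⁻⁴)(-4.8)+(8 × 10⁻⁴)(+0.22) = 8.5 × 10⁻⁴ → stable
  163–198 m: −αΔT+βΔS = −(1.4 × 10⁻⁴)(+2.9)+(8 × 10⁻⁴)(-0.19) = -5.6 × 10⁻⁴ → UNSTABLE
  198–244 m: −αΔT+βΔS = −(1.4 × 10⁻⁴)(-3.1)+(8 × 10⁻⁴)(+0.10) = 5.1 × 10⁻⁴ → stable
The 163–198 m interval has Δρ < 0: lighter water underlies denser water.

163–198 m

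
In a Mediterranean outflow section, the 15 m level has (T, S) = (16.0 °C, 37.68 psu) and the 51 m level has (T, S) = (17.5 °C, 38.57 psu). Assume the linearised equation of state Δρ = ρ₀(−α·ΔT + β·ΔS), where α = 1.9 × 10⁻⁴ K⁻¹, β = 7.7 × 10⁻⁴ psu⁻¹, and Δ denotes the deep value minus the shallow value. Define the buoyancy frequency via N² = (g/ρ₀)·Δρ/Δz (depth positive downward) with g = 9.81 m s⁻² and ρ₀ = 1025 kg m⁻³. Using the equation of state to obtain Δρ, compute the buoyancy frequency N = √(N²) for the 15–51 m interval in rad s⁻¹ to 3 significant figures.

0.0104 rad s⁻¹

ΔT = +1.5 K, ΔS = +0.89 psu (deep − shallow).
Δρ/ρ₀ = −αΔT + βΔS = -2.85 × 10⁻⁴ + 6.853 × 10⁻⁴ = 4.003 × 10⁻⁴, so Δρ ≈ 0.4103 kg m⁻³.
N² = (g/ρ₀)·Δρ/Δz = g·(Δρ/ρ₀)/Δz = 9.81 × 4.003 × 10⁻⁴ / 36 = 1.0908 × 10⁻⁴ s⁻².
N = √(1.0908 × 10⁻⁴) = 0.010444 rad s⁻¹ ≈ 0.0104 rad s⁻¹.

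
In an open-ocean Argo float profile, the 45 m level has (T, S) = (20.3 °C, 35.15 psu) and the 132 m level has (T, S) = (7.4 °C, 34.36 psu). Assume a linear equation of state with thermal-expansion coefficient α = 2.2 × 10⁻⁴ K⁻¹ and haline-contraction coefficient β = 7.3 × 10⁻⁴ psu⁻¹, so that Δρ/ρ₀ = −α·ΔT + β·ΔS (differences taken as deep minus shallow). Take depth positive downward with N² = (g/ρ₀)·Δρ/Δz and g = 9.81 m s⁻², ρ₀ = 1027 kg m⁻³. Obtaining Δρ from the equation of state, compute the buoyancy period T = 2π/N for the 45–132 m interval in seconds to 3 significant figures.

393 s

ΔT = -12.9 K, ΔS = -0.79 psu (deep − shallow).
Δρ/ρ₀ = −αΔT + βΔS = 2.838 × 10⁻³ − 5.767 × 10⁻⁴ = 2.2613 × 10⁻³, so Δρ ≈ 2.322 kg m⁻³.
N² = (g/ρ₀)·Δρ/Δz = g·(Δρ/ρ₀)/Δz = 9.81 × 2.2613 × 10⁻³ / 87 = 2.5498 × 10⁻⁴ s⁻².
N = √(2.5498 × 10⁻⁴) = 0.015968 rad s⁻¹ → T = 2π/N = 393.49 s ≈ 393 s.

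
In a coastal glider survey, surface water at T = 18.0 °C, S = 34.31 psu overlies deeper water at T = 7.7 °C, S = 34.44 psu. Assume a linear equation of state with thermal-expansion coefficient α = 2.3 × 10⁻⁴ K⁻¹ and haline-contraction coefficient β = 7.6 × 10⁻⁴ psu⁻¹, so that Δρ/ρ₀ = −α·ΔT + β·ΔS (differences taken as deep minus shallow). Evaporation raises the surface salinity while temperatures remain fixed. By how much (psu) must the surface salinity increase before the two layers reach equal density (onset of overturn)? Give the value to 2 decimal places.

3.25 psu

Neutral buoyancy requires −α(T_deep − T_surf) + β(S_deep − S_surf′) = 0.
S_surf′ = S_deep − (α/β)·ΔT = 34.44 − (2.3 × 10⁻⁴/7.6 × 10⁻⁴)·(-10.3) = 37.5571 psu.
Increase required: 37.5571 − 34.31 = 3.2471 psu.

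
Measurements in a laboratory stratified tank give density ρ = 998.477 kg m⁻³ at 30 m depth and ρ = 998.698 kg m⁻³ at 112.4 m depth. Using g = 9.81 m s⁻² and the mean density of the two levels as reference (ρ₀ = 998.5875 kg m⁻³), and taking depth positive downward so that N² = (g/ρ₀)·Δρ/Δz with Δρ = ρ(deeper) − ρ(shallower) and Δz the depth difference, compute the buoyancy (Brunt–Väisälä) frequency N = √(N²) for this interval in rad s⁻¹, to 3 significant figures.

Δρ = 998.698 − 998.477 = 0.221 kg m⁻³ over Δz = 112.4 − 30 = 82.4 m.
N² = (9.81/998.5875) × (0.221/82.4) = 2.6348 × 10⁻⁵ s⁻².
N = √(2.6348 × 10⁻⁵) = 5.1330 × 10⁻³ rad s⁻¹ ≈ 5.13 × 10⁻³ rad s⁻¹.

5.13 × 10⁻³ rad s⁻¹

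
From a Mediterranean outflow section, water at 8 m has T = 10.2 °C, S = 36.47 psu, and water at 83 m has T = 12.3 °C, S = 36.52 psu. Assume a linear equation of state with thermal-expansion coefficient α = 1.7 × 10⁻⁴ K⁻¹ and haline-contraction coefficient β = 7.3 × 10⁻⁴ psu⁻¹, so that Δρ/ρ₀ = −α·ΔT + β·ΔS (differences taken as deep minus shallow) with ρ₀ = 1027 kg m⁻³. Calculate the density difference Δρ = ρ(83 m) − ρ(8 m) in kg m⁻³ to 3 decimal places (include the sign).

ΔT = +2.1 K, ΔS = +0.05 psu (deep − shallow).
Δρ/ρ₀ = −(1.7 × 10⁻⁴)(+2.1) + (7.3 × 10⁻⁴)(+0.05) = -3.205 × 10⁻⁴.
Δρ = 1027 × (-3.205 × 10⁻⁴) = -0.329 kg m⁻³.
Negative Δρ: lighter below, statically unstable.

-0.329 kg m⁻³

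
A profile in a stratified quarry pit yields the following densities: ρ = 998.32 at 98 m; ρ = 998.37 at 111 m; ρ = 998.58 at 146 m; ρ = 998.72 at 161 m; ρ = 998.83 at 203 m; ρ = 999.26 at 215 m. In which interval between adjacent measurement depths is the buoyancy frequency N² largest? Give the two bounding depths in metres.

203–215 m

Compute the density gradient over each adjacent pair:
  98–111 m: Δρ/Δz = 0.05/13 = 3.8 × 10⁻³ kg m⁻⁴
  111–146 m: Δρ/Δz = 0.21/35 = 6.0 × 10⁻³ kg m⁻⁴
  146–161 m: Δρ/Δz = 0.14/15 = 9.3 × 10⁻³ kg m⁻⁴
  161–203 m: Δρ/Δz = 0.11/42 = 2.6 × 10⁻³ kg m⁻⁴
  203–215 m: Δρ/Δz = 0.43/12 = 0.036 kg m⁻⁴
The largest gradient is in the 203–215 m interval — the pycnocline.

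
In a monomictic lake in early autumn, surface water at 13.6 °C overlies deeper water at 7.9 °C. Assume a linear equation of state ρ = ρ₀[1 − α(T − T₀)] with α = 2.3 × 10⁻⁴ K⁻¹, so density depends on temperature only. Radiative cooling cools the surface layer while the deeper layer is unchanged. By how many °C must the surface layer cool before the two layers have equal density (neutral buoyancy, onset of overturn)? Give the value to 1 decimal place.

With temperature the only control, equal density requires T_surf′ = T_deep.
T_surf′ = 7.9 °C.
Cooling required: 13.6 − 7.9 = 5.7 °C.

5.7 °C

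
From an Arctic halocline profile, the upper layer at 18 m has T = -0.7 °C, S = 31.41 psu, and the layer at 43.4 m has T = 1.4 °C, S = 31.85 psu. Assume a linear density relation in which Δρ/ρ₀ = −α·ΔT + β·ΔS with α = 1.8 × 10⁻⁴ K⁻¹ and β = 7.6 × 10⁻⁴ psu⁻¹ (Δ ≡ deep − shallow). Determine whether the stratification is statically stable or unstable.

ΔT = 1.4 − -0.7 = +2.1 K and ΔS = 31.85 − 31.41 = +0.44 psu (deep − shallow).
−αΔT = -3.78 × 10⁻⁴; βΔS = 3.344 × 10⁻⁴; sum Δρ/ρ₀ = -4.36 × 10⁻⁵.
Δρ/ρ₀ < 0, so Δρ < 0: deeper water is lighter → statically unstable; the column would overturn.

unstable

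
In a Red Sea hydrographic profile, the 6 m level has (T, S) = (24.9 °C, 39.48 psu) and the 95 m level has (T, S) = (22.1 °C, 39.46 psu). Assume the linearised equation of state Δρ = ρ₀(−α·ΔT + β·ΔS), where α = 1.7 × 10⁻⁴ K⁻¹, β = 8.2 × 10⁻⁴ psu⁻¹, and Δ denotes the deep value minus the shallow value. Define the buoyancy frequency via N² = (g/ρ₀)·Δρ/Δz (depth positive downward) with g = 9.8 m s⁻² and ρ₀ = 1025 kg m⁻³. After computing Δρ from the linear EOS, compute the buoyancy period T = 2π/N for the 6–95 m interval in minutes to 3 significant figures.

14.7 min

ΔT = -2.8 K, ΔS = -0.02 psu (deep − shallow).
Δρ/ρ₀ = −αΔT + βΔS = 4.76 × 10⁻⁴ − 1.64 × 10⁻⁵ = 4.596 × 10⁻⁴, so Δρ ≈ 0.4711 kg m⁻³.
N² = (g/ρ₀)·Δρ/Δz = g·(Δρ/ρ₀)/Δz = 9.8 × 4.596 × 10⁻⁴ / 89 = 5.0608 × 10⁻⁵ s⁻².
N = √(5.0608 × 10⁻⁵) = 7.1139 × 10⁻³ rad s⁻¹ → T = 2π/N = 883.23 s = 14.720 min ≈ 14.7 min.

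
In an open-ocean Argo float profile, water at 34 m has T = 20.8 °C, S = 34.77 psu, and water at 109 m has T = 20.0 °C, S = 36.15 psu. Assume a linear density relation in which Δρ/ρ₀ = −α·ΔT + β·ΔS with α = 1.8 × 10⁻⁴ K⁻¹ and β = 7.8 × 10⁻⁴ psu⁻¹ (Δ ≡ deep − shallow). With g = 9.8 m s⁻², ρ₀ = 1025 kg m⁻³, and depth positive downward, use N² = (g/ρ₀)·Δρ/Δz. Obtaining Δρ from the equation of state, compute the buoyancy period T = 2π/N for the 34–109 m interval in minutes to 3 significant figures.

ΔT = -0.8 K, ΔS = +1.38 psu (deep − shallow).
Δρ/ρ₀ = −αΔT + βΔS = 1.44 × 10⁻⁴ + 1.0764 × 10⁻³ = 1.2204 × 10⁻³, so Δρ ≈ 1.251 kg m⁻³.
N² = (g/ρ₀)·Δρ/Δz = g·(Δρ/ρ₀)/Δz = 9.8 × 1.2204 × 10⁻³ / 75 = 1.5947 × 10⁻⁴ s⁻².
N = √(1.5947 × 10⁻⁴) = 0.012628 rad s⁻¹ → T = 2π/N = 497.56 s = 8.2927 min ≈ 8.29 min.

8.29 min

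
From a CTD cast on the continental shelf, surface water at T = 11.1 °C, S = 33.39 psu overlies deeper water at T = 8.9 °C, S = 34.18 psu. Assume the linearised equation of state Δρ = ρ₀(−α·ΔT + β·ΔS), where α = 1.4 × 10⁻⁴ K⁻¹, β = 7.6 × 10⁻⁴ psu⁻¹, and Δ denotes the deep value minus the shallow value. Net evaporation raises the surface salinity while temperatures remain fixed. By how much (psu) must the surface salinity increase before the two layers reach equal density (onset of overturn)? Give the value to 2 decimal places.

Neutral buoyancy requires −α(T_deep − T_surf) + β(S_deep − S_surf′) = 0.
S_surf′ = S_deep − (α/β)·ΔT = 34.18 − (1.4 × 10⁻⁴/7.6 × 10⁻⁴)·(-2.2) = 34.5853 psu.
Increase required: 34.5853 − 33.39 = 1.1953 psu.

1.20 psu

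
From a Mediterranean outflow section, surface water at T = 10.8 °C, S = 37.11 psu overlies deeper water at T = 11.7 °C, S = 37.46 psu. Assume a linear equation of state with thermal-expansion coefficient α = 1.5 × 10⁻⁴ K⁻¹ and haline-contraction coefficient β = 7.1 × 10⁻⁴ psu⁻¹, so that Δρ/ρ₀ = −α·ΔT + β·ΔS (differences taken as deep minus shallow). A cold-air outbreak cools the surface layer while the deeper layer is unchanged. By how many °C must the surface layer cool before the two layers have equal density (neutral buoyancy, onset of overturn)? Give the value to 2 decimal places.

0.76 °C

Neutral buoyancy requires Δρ = 0, i.e. −α(T_deep − T_surf′) + β(S_deep − S_surf) = 0.
T_surf′ = T_deep − (β/α)·ΔS = 11.7 − (7.1 × 10⁻⁴/1.5 × 10⁻⁴)·(+0.35) = 10.0433 °C.
Cooling required: 10.8 − (10.0433) = 0.7567 °C.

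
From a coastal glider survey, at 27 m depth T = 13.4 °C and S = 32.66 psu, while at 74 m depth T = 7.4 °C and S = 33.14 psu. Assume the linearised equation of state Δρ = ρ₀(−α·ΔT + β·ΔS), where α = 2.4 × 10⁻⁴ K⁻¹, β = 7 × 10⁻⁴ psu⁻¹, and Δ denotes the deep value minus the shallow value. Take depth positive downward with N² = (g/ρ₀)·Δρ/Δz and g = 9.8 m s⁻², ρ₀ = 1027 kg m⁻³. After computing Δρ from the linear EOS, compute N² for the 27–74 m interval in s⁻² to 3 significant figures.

3.70 × 10⁻⁴ s⁻²

ΔT = -6.0 K, ΔS = +0.48 psu (deep − shallow).
Δρ/ρ₀ = −αΔT + βΔS = 1.44 × 10⁻³ + 3.36 × 10⁻⁴ = 1.776 × 10⁻³, so Δρ ≈ 1.824 kg m⁻³.
N² = (g/ρ₀)·Δρ/Δz = g·(Δρ/ρ₀)/Δz = 9.8 × 1.776 × 10⁻³ / 47 = 3.7031 × 10⁻⁴ s⁻² ≈ 3.70 × 10⁻⁴ s⁻².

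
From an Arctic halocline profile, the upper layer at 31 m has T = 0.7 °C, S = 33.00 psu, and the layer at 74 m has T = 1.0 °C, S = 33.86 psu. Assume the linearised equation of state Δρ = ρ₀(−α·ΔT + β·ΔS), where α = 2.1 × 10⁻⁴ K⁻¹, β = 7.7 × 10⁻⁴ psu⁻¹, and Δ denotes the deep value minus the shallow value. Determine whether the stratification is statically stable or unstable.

ΔT = 1.0 − 0.7 = +0.3 K and ΔS = 33.86 − 33.00 = +0.86 psu (deep − shallow).
−αΔT = -6.30 × 10⁻⁵; βΔS = 6.622 × 10⁻⁴; sum Δρ/ρ₀ = 5.992 × 10⁻⁴.
Δρ/ρ₀ > 0, so Δρ > 0: deeper water is denser → statically stable.

stable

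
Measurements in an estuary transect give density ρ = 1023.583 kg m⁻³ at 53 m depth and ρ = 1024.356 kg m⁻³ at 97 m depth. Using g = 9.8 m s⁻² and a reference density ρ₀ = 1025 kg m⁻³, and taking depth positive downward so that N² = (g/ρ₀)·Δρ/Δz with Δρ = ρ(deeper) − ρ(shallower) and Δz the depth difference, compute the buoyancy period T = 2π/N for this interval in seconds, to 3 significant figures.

Δρ = 1024.356 − 1023.583 = 0.773 kg m⁻³ over Δz = 97 − 53 = 44 m.
N² = (9.8/1025) × (0.773/44) = 1.6797 × 10⁻⁴ s⁻².
N = √(1.6797 × 10⁻⁴) = 0.012960 rad s⁻¹, so T = 2π/N = 484.81 s ≈ 485 s.

485 s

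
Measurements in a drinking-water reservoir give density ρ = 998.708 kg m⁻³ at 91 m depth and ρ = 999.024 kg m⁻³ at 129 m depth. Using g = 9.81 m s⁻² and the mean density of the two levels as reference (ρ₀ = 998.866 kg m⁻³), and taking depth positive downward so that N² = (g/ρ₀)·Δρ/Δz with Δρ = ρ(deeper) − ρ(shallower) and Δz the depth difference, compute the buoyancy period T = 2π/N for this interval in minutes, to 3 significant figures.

Δρ = 999.024 − 998.708 = 0.316 kg m⁻³ over Δz = 129 − 91 = 38 m.
N² = (9.81/998.866) × (0.316/38) = 8.1671 × 10⁻⁵ s⁻².
N = √(8.1671 × 10⁻⁵) = 9.0372 × 10⁻³ rad s⁻¹, so T = 2π/N = 695.26 s = 11.588 min ≈ 11.6 min.

11.6 min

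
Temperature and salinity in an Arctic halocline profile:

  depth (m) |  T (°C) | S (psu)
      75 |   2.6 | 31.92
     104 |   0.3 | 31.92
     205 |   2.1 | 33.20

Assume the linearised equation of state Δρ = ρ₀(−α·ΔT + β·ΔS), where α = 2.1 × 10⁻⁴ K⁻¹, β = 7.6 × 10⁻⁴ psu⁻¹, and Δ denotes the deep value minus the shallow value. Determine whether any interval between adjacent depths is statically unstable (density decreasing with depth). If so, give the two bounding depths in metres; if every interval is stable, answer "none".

none

Evaluate Δρ/ρ₀ = −αΔT + βΔS across each adjacent pair:
  75–104 m: −αΔT+βΔS = −(2.1 × 10⁻⁴)(-2.3)+(7.6 × 10⁻⁴)(+0.00) = 4.8 × 10⁻⁴ → stable
  104–205 m: −αΔT+βΔS = −(2.1 × 10⁻⁴)(+1.8)+(7.6 × 10⁻⁴)(+1.28) = 5.9 × 10⁻⁴ → stable
Every interval has Δρ > 0: the column is stably stratified throughout.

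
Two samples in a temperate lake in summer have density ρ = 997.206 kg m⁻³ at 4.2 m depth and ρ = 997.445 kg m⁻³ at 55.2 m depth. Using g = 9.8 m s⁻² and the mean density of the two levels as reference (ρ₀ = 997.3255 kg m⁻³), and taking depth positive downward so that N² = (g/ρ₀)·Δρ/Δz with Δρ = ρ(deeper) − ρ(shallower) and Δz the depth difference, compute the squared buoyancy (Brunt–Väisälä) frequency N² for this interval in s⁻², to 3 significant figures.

4.60 × 10⁻⁵ s⁻²

Δρ = 997.445 − 997.206 = 0.239 kg m⁻³ over Δz = 55.2 − 4.2 = 51 m.
N² = (9.8/997.3255) × (0.239/51) = 4.6049 × 10⁻⁵ s⁻² ≈ 4.60 × 10⁻⁵ s⁻².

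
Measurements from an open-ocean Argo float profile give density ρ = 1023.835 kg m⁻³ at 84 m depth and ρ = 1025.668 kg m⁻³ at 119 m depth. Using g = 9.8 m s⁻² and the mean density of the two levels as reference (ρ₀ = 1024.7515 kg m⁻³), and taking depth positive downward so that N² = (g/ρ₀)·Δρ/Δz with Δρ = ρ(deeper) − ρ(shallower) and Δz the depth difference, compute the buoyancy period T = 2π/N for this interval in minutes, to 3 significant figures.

4.68 min

Δρ = 1025.668 − 1023.835 = 1.833 kg m⁻³ over Δz = 119 − 84 = 35 m.
N² = (9.8/1024.7515) × (1.833/35) = 5.0084 × 10⁻⁴ s⁻².
N = √(5.0084 × 10⁻⁴) = 0.022379 rad s⁻¹, so T = 2π/N = 280.76 s = 4.6793 min ≈ 4.68 min.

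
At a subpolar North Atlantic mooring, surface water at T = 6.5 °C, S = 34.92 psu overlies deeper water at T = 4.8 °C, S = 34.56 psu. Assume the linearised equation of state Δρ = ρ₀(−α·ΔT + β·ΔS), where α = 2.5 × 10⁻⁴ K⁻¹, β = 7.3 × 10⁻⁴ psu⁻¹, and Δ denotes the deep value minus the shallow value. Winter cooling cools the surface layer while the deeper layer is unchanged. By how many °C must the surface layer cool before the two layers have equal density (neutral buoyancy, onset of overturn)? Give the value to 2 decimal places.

0.65 °C

Neutral buoyancy requires Δρ = 0, i.e. −α(T_deep − T_surf′) + β(S_deep − S_surf) = 0.
T_surf′ = T_deep − (β/α)·ΔS = 4.8 − (7.3 × 10⁻⁴/2.5 × 10⁻⁴)·(-0.36) = 5.8512 °C.
Cooling required: 6.5 − (5.8512) = 0.6488 °C.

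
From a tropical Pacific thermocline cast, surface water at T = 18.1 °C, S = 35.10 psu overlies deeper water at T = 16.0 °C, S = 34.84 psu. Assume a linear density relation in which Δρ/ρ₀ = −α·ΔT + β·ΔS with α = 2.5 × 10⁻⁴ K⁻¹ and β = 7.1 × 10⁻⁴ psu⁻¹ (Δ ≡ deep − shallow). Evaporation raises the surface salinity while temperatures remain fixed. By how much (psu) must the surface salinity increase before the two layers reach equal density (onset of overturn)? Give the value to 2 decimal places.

Neutral buoyancy requires −α(T_deep − T_surf) + β(S_deep − S_surf′) = 0.
S_surf′ = S_deep − (α/β)·ΔT = 34.84 − (2.5 × 10⁻⁴/7.1 × 10⁻⁴)·(-2.1) = 35.5794 psu.
Increase required: 35.5794 − 35.10 = 0.4794 psu.

0.48 psu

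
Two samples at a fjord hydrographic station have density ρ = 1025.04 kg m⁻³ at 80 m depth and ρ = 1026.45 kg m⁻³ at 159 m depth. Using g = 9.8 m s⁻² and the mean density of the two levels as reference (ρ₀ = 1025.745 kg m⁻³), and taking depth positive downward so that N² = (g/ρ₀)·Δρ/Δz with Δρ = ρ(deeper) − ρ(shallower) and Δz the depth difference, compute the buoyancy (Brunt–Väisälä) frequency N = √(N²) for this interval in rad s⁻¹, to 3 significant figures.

Δρ = 1026.45 − 1025.04 = 1.41 kg m⁻³ over Δz = 159 − 80 = 79 m.
N² = (9.8/1025.745) × (1.41/79) = 1.7052 × 10⁻⁴ s⁻².
N = √(1.7052 × 10⁻⁴) = 0.013058 rad s⁻¹ ≈ 0.0131 rad s⁻¹.
N² > 0, so the interval is statically stable.

0.0131 rad s⁻¹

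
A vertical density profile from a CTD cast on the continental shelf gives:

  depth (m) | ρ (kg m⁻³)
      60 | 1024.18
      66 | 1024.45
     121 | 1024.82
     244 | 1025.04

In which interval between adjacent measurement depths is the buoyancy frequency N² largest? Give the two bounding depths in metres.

60–66 m

Compute the density gradient over each adjacent pair:
  60–66 m: Δρ/Δz = 0.27/6 = 0.045 kg m⁻⁴
  66–121 m: Δρ/Δz = 0.37/55 = 6.7 × 10⁻³ kg m⁻⁴
  121–244 m: Δρ/Δz = 0.22/123 = 1.8 × 10⁻³ kg m⁻⁴
The largest gradient is in the 60–66 m interval — the pycnocline.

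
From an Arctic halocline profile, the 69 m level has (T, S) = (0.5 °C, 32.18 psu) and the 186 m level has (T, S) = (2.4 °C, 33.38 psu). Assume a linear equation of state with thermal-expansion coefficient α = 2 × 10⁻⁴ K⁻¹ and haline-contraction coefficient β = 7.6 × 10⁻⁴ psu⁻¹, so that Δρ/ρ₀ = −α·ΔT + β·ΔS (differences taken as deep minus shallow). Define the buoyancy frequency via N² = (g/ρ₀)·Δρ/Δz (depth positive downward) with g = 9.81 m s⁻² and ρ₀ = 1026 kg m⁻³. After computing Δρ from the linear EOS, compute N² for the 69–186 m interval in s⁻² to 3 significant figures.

ΔT = +1.9 K, ΔS = +1.20 psu (deep − shallow).
Δρ/ρ₀ = −αΔT + βΔS = -3.80 × 10⁻⁴ + 9.12 × 10⁻⁴ = 5.32 × 10⁻⁴, so Δρ ≈ 0.5458 kg m⁻³.
N² = (g/ρ₀)·Δρ/Δz = g·(Δρ/ρ₀)/Δz = 9.81 × 5.32 × 10⁻⁴ / 117 = 4.4606 × 10⁻⁵ s⁻² ≈ 4.46 × 10⁻⁵ s⁻².

4.46 × 10⁻⁵ s⁻²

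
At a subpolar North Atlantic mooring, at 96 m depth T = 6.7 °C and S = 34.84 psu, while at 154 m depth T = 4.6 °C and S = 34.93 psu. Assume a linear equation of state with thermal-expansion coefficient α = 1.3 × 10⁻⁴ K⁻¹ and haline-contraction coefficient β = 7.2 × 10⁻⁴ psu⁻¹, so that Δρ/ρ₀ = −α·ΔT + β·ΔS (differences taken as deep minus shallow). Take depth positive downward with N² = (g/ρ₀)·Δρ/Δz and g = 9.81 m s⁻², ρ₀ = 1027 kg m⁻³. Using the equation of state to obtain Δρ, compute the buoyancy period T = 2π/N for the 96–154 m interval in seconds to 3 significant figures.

ΔT = -2.1 K, ΔS = +0.09 psu (deep − shallow).
Δρ/ρ₀ = −αΔT + βΔS = 2.73 × 10⁻⁴ + 6.48 × 10⁻⁵ = 3.378 × 10⁻⁴, so Δρ ≈ 0.3469 kg m⁻³.
N² = (g/ρ₀)·Δρ/Δz = g·(Δρ/ρ₀)/Δz = 9.81 × 3.378 × 10⁻⁴ / 58 = 5.7135 × 10⁻⁵ s⁻².
N = √(5.7135 × 10⁻⁵) = 7.5588 × 10⁻³ rad s⁻¹ → T = 2π/N = 831.24 s ≈ 831 s.

831 s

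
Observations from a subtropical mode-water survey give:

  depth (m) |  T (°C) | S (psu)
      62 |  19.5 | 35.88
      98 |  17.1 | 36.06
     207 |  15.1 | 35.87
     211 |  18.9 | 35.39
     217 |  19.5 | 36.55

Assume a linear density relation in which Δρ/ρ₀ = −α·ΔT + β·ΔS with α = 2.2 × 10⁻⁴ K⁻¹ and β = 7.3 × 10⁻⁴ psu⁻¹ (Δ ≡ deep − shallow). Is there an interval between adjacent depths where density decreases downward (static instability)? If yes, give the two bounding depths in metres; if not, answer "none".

Evaluate Δρ/ρ₀ = −αΔT + βΔS across each adjacent pair:
  62–98 m: −αΔT+βΔS = −(2.2 × 10⁻⁴)(-2.4)+(7.3 × 10⁻⁴)(+0.18) = 6.6 × 10⁻⁴ → stable
  98–207 m: −αΔT+βΔS = −(2.2 × 10⁻⁴)(-2.0)+(7.3 × 10⁻⁴)(-0.19) = 3.0 × 10⁻⁴ → stable
  207–211 m: −αΔT+βΔS = −(2.2 × 10⁻⁴)(+3.8)+(7.3 × 10⁻⁴)(-0.48) = -1.2 × 10⁻³ → UNSTABLE
  211–217 m: −αΔT+βΔS = −(2.2 × 10⁻⁴)(+0.6)+(7.3 × 10⁻⁴)(+1.16) = 7.1 × 10⁻⁴ → stable
The 207–211 m interval has Δρ < 0: lighter water underlies denser water.

207–211 m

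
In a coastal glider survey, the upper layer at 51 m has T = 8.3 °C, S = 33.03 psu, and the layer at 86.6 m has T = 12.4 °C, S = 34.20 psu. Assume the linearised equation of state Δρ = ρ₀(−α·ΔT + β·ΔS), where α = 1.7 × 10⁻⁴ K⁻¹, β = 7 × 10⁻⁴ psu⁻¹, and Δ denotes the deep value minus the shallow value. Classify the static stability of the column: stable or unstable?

stable

ΔT = 12.4 − 8.3 = +4.1 K and ΔS = 34.20 − 33.03 = +1.17 psu (deep − shallow).
−αΔT = -6.97 × 10⁻⁴; βΔS = 8.19 × 10⁻⁴; sum Δρ/ρ₀ = 1.22 × 10⁻⁴.
Δρ/ρ₀ > 0, so Δρ > 0: deeper water is denser → statically stable.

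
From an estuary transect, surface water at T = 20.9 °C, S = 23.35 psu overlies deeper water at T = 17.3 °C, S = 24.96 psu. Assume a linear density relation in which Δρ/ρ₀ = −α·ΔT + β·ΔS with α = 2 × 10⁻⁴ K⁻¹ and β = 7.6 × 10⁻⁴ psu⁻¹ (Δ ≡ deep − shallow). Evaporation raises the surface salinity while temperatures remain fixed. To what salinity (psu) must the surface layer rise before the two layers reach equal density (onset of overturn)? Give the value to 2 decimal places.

Neutral buoyancy requires −α(T_deep − T_surf) + β(S_deep − S_surf′) = 0.
S_surf′ = S_deep − (α/β)·ΔT = 24.96 − (2 × 10⁻⁴/7.6 × 10⁻⁴)·(-3.6) = 25.9074 psu.
Increase required: 25.9074 − 23.35 = 2.5574 psu.

25.91 psu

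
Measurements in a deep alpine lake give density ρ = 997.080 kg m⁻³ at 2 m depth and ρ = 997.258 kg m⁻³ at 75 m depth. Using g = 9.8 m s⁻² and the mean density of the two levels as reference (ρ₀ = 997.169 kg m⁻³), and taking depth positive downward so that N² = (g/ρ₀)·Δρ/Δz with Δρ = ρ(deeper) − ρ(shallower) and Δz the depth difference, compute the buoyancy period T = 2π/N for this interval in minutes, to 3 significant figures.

21.4 min

Δρ = 997.258 − 997.080 = 0.178 kg m⁻³ over Δz = 75 − 2 = 73 m.
N² = (9.8/997.169) × (0.178/73) = 2.3964 × 10⁻⁵ s⁻².
N = √(2.3964 × 10⁻⁵) = 4.8953 × 10⁻³ rad s⁻¹, so T = 2π/N = 1.2835 × 10³ s = 21.392 min ≈ 21.4 min.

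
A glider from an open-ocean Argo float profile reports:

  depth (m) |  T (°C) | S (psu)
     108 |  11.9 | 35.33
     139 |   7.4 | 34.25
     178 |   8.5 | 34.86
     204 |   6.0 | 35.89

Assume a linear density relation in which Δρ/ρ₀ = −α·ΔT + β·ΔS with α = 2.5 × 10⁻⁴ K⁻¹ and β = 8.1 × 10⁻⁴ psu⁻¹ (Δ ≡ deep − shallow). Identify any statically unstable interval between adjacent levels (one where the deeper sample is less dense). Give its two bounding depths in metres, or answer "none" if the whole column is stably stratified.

Evaluate Δρ/ρ₀ = −αΔT + βΔS across each adjacent pair:
  108–139 m: −αΔT+βΔS = −(2.5 × 10⁻⁴)(-4.5)+(8.1 × 10⁻⁴)(-1.08) = 2.5 × 10⁻⁴ → stable
  139–178 m: −αΔT+βΔS = −(2.5 × 10⁻⁴)(+1.1)+(8.1 × 10⁻⁴)(+0.61) = 2.2 × 10⁻⁴ → stable
  178–204 m: −αΔT+βΔS = −(2.5 × 10⁻⁴)(-2.5)+(8.1 × 10⁻⁴)(+1.03) = 1.5 × 10⁻³ → stable
Every interval has Δρ > 0: the column is stably stratified throughout.

none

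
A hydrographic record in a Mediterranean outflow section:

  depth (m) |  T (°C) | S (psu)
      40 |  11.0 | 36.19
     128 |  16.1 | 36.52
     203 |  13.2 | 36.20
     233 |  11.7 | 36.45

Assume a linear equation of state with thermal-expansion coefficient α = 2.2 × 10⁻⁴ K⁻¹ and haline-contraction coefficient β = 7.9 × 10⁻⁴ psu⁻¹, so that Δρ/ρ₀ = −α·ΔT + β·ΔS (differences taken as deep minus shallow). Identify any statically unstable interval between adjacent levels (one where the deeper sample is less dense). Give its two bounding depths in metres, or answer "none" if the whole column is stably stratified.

Evaluate Δρ/ρ₀ = −αΔT + βΔS across each adjacent pair:
  40–128 m: −αΔT+βΔS = −(2.2 × 10⁻⁴)(+5.1)+(7.9 × 10⁻⁴)(+0.33) = -8.6 × 10⁻⁴ → UNSTABLE
  128–203 m: −αΔT+βΔS = −(2.2 × 10⁻⁴)(-2.9)+(7.9 × 10⁻⁴)(-0.32) = 3.9 × 10⁻⁴ → stable
  203–233 m: −αΔT+βΔS = −(2.2 × 10⁻⁴)(-1.5)+(7.9 × 10⁻⁴)(+0.25) = 5.3 × 10⁻⁴ → stable
The 40–128 m interval has Δρ < 0: lighter water underlies denser water.

40–128 m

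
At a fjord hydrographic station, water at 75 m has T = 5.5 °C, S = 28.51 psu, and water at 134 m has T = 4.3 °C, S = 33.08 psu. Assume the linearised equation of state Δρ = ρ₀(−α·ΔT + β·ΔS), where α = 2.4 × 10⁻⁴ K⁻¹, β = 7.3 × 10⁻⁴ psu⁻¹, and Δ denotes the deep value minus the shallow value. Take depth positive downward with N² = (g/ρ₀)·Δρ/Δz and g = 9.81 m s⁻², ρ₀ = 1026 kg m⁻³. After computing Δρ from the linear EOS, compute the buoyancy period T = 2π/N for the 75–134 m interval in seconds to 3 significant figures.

ΔT = -1.2 K, ΔS = +4.57 psu (deep − shallow).
Δρ/ρ₀ = −αΔT + βΔS = 2.88 × 10⁻⁴ + 3.3361 × 10⁻³ = 3.6241 × 10⁻³, so Δρ ≈ 3.718 kg m⁻³.
N² = (g/ρ₀)·Δρ/Δz = g·(Δρ/ρ₀)/Δz = 9.81 × 3.6241 × 10⁻³ / 59 = 6.0258 × 10⁻⁴ s⁻².
N = √(6.0258 × 10⁻⁴) = 0.024548 rad s⁻¹ → T = 2π/N = 255.96 s ≈ 256 s.

256 s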